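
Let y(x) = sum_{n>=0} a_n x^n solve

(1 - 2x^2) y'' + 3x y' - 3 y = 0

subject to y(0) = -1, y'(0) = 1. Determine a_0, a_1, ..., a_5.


Ansatz: y(x) = sum_{n>=0} a_n x^n, so y'(x) = sum_{n>=1} n a_n x^(n-1) and y''(x) = sum_{n>=2} n(n-1) a_n x^(n-2).
Substitute into P(x) y'' + Q(x) y' + R(x) y = 0 with P(x) = 1 - 2x^2, Q(x) = 3x, R(x) = -3, and match powers of x.
Initial conditions: a_0 = -1, a_1 = 1.
Setting the coefficient of each power of x to zero and solving order by order (substituting the coefficients already found):
  x^0: 2 a_2 - 3 a_0 = 0  ->  2 a_2 = 3 a_0 = -3  ->  a_2 = -3/2
  x^1: 6 a_3 = 0  ->  a_3 = 0
  x^2: 12 a_4 - a_2 = 0  ->  12 a_4 = a_2 = -3/2  ->  a_4 = -1/8
  x^3: 20 a_5 - 6 a_3 = 0  ->  20 a_5 = 6 a_3 = 0  ->  a_5 = 0
Truncated series: y(x) = -1 + x - (3/2) x^2 - (1/8) x^4 + O(x^6).

a_0 = -1; a_1 = 1; a_2 = -3/2; a_3 = 0; a_4 = -1/8; a_5 = 0


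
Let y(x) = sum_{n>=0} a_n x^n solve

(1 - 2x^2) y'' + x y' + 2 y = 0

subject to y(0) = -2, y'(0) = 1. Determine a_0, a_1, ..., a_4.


Ansatz: y(x) = sum_{n>=0} a_n x^n, so y'(x) = sum_{n>=1} n a_n x^(n-1) and y''(x) = sum_{n>=2} n(n-1) a_n x^(n-2).
Substitute into P(x) y'' + Q(x) y' + R(x) y = 0 with P(x) = 1 - 2x^2, Q(x) = x, R(x) = 2, and match powers of x.
Initial conditions: a_0 = -2, a_1 = 1.
Setting the coefficient of each power of x to zero and solving order by order (substituting the coefficients already found):
  x^0: 2 a_2 + 2 a_0 = 0  ->  2 a_2 = -2 a_0 = 4  ->  a_2 = 2
  x^1: 6 a_3 + 3 a_1 = 0  ->  6 a_3 = -3 a_1 = -3  ->  a_3 = -1/2
  x^2: 12 a_4 = 0  ->  a_4 = 0
Truncated series: y(x) = -2 + x + 2 x^2 - (1/2) x^3 + O(x^5).

a_0 = -2; a_1 = 1; a_2 = 2; a_3 = -1/2; a_4 = 0


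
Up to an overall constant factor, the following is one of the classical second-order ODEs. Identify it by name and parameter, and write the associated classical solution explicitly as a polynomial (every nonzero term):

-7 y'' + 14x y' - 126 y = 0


All three coefficients share the factor -7; dividing through by -7 gives  y'' - 2x y' + 18 y = 0.
This matches the Hermite equation y'' - 2x y' + 2n y = 0 with 2n = 18, so n = 9; the polynomial solution is H_9(x).
With y = sum_k a_k x^k, matching x^k gives (k+2)(k+1) a_{k+2} = 2(k - n) a_k = 2(k - 9) a_k. The right side vanishes at k = 9, so the series with the parity of 9 terminates at degree 9.
Standard normalization: leading coefficient of H_n is 2^n, so a_9 = 2^9 = 512. Work downward with a_k = (k+1)(k+2) a_{k+2} / (2(k - n)):
  a_7 = (8)(9)(512) / (2(7 - 9)) = 36864/(-4) = -9216
  a_5 = (6)(7)(-9216) / (2(5 - 9)) = -387072/(-8) = 48384
  a_3 = (4)(5)(48384) / (2(3 - 9)) = 967680/(-12) = -80640
  a_1 = (2)(3)(-80640) / (2(1 - 9)) = -483840/(-16) = 30240
Hence H_9(x) = 512 x^9 - 9216 x^7 + 48384 x^5 - 80640 x^3 + 30240 x.

H_9(x); series = 512 x^9 - 9216 x^7 + 48384 x^5 - 80640 x^3 + 30240 x


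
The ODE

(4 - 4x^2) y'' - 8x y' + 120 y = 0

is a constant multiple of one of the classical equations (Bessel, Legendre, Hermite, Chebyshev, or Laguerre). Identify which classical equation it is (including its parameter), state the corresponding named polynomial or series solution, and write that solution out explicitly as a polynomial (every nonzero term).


All three coefficients share the factor 4; dividing through by 4 gives  (1 - x^2) y'' - 2x y' + 30 y = 0.
This matches the Legendre equation (1 - x^2) y'' - 2x y' + n(n+1) y = 0 (note the -2x y' term) with n(n+1) = 30, so n = 5; the polynomial solution is P_5(x).
With y = sum_k a_k x^k, matching x^k gives (k+2)(k+1) a_{k+2} = [k(k+1) - n(n+1)] a_k = (k - 5)(k + 6) a_k. The right side vanishes at k = 5, so the series with the parity of 5 terminates at degree 5.
Standard normalization (P_n(1) = 1): leading coefficient (2n)!/(2^n (n!)^2) = 3628800/(32*14400) = 63/8, so a_5 = 63/8. Work downward with a_k = (k+1)(k+2) a_{k+2} / ((k - 5)(k + 6)):
  a_3 = (4)(5)(63/8) / ((3 - 5)(3 + 6)) = (315/2)/(-18) = -35/4
  a_1 = (2)(3)(-35/4) / ((1 - 5)(1 + 6)) = (-105/2)/(-28) = 15/8
Hence P_5(x) = 63 x^5/8 - 35 x^3/4 + 15 x/8.

P_5(x); series = 63 x^5/8 - 35 x^3/4 + 15 x/8


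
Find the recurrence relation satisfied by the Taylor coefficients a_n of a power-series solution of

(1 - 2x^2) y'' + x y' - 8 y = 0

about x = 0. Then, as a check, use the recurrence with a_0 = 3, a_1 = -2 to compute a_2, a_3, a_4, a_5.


Substitute y = sum_n a_n x^n.
(1 - 2 x^2) y'' contributes (n+2)(n+1) a_{n+2} - 2 n(n-1) a_n at x^n.
x y'(x) contributes n a_n at x^n.
-8 y(x) contributes -8 a_n at x^n.
Matching x^n: (n+2)(n+1) a_{n+2} + (-2 n(n-1) + n - 8) a_n = 0.
Thus a_{n+2} = (2 n(n-1) - n + 8) / ((n+1)(n+2)) * a_n.

Check with a_0 = 3, a_1 = -2 (apply the recurrence for n = 0, 1, 2, 3): a_0 = 3, a_1 = -2, a_2 = 12, a_3 = -7/3, a_4 = 10, a_5 = -119/60.

a_(n+2) = (2 n(n-1) - n + 8) / ((n+1)(n+2)) * a_n; check: a_0 = 3, a_1 = -2, a_2 = 12, a_3 = -7/3, a_4 = 10, a_5 = -119/60


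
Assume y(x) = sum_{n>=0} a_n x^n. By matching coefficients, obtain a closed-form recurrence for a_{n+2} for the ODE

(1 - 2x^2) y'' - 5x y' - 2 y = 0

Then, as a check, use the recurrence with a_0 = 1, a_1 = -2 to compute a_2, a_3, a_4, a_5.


Substitute y = sum_n a_n x^n.
(1 - 2 x^2) y'' contributes (n+2)(n+1) a_{n+2} - 2 n(n-1) a_n at x^n.
-5 x y'(x) contributes -5 n a_n at x^n.
-2 y(x) contributes -2 a_n at x^n.
Matching x^n: (n+2)(n+1) a_{n+2} + (-2 n(n-1) - 5 n - 2) a_n = 0.
Thus a_{n+2} = (2 n(n-1) + 5 n + 2) / ((n+1)(n+2)) * a_n.

Check with a_0 = 1, a_1 = -2 (apply the recurrence for n = 0, 1, 2, 3): a_0 = 1, a_1 = -2, a_2 = 1, a_3 = -7/3, a_4 = 4/3, a_5 = -203/60.

a_(n+2) = (2 n(n-1) + 5 n + 2) / ((n+1)(n+2)) * a_n; check: a_0 = 1, a_1 = -2, a_2 = 1, a_3 = -7/3, a_4 = 4/3, a_5 = -203/60


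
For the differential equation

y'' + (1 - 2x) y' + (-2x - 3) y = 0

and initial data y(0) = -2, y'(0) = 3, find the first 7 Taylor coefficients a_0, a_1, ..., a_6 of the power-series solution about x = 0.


Ansatz: y(x) = sum_{n>=0} a_n x^n, so y'(x) = sum_{n>=1} n a_n x^(n-1) and y''(x) = sum_{n>=2} n(n-1) a_n x^(n-2).
Substitute into P(x) y'' + Q(x) y' + R(x) y = 0 with P(x) = 1, Q(x) = 1 - 2x, R(x) = -2x - 3, and match powers of x.
Initial conditions: a_0 = -2, a_1 = 3.
Setting the coefficient of each power of x to zero and solving order by order (substituting the coefficients already found):
  x^0: 2 a_2 + a_1 - 3 a_0 = 0  ->  2 a_2 = -a_1 + 3 a_0 = -9  ->  a_2 = -9/2
  x^1: 6 a_3 + 2 a_2 - 5 a_1 - 2 a_0 = 0  ->  6 a_3 = -2 a_2 + 5 a_1 + 2 a_0 = 20  ->  a_3 = 10/3
  x^2: 12 a_4 + 3 a_3 - 7 a_2 - 2 a_1 = 0  ->  12 a_4 = -3 a_3 + 7 a_2 + 2 a_1 = -71/2  ->  a_4 = -71/24
  x^3: 20 a_5 + 4 a_4 - 9 a_3 - 2 a_2 = 0  ->  20 a_5 = -4 a_4 + 9 a_3 + 2 a_2 = 197/6  ->  a_5 = 197/120
  x^4: 30 a_6 + 5 a_5 - 11 a_4 - 2 a_3 = 0  ->  30 a_6 = -5 a_5 + 11 a_4 + 2 a_3 = -409/12  ->  a_6 = -409/360
Truncated series: y(x) = -2 + 3 x - (9/2) x^2 + (10/3) x^3 - (71/24) x^4 + (197/120) x^5 - (409/360) x^6 + O(x^7).

a_0 = -2; a_1 = 3; a_2 = -9/2; a_3 = 10/3; a_4 = -71/24; a_5 = 197/120; a_6 = -409/360


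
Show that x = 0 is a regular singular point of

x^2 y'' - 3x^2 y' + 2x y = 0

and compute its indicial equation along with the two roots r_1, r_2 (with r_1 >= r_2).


Divide by x^2 to reach normal form y'' + P_1(x) y' + P_2(x) y = 0 with P_1(x) = -3 and P_2(x) = 2/x.
x = 0 is a singular point because the y-coefficient 2/x has a pole at x = 0.
It is a regular singular point because x P_1(x) = p(x) = -3x and x^2 P_2(x) = q(x) = 2x are polynomials, hence analytic at x = 0.
p(0) = 0,  q(0) = 0.
Indicial equation: r(r-1) + p(0) r + q(0) = 0, i.e. r^2 + (p(0) - 1) r + q(0) = 0, i.e. r^2 - 1 r = 0.
Discriminant: (-1)^2 - 4(0) = 1, so r = (1 ± 1)/2.
Solving: r_1 = 1, r_2 = 0.

indicial: r^2 - 1 r = 0; roots r_1 = 1, r_2 = 0


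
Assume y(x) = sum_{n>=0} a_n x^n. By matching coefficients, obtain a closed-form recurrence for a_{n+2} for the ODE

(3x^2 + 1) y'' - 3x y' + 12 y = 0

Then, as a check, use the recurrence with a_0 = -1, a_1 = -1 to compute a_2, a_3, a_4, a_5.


Substitute y = sum_n a_n x^n.
(1 + 3 x^2) y'' contributes (n+2)(n+1) a_{n+2} + 3 n(n-1) a_n at x^n.
-3 x y'(x) contributes -3 n a_n at x^n.
12 y(x) contributes 12 a_n at x^n.
Matching x^n: (n+2)(n+1) a_{n+2} + (3 n(n-1) - 3 n + 12) a_n = 0.
Thus a_{n+2} = (-3 n(n-1) + 3 n - 12) / ((n+1)(n+2)) * a_n.

Check with a_0 = -1, a_1 = -1 (apply the recurrence for n = 0, 1, 2, 3): a_0 = -1, a_1 = -1, a_2 = 6, a_3 = 3/2, a_4 = -6, a_5 = -63/40.

a_(n+2) = (-3 n(n-1) + 3 n - 12) / ((n+1)(n+2)) * a_n; check: a_0 = -1, a_1 = -1, a_2 = 6, a_3 = 3/2, a_4 = -6, a_5 = -63/40


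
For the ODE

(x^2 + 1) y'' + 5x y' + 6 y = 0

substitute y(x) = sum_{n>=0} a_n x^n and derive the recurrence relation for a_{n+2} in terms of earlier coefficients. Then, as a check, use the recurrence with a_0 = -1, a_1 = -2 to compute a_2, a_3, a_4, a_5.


Substitute y = sum_n a_n x^n.
(1 + 1 x^2) y'' contributes (n+2)(n+1) a_{n+2} + n(n-1) a_n at x^n.
5 x y'(x) contributes 5 n a_n at x^n.
6 y(x) contributes 6 a_n at x^n.
Matching x^n: (n+2)(n+1) a_{n+2} + (n(n-1) + 5 n + 6) a_n = 0.
Thus a_{n+2} = (-n(n-1) - 5 n - 6) / ((n+1)(n+2)) * a_n.

Check with a_0 = -1, a_1 = -2 (apply the recurrence for n = 0, 1, 2, 3): a_0 = -1, a_1 = -2, a_2 = 3, a_3 = 11/3, a_4 = -9/2, a_5 = -99/20.

a_(n+2) = (-n(n-1) - 5 n - 6) / ((n+1)(n+2)) * a_n; check: a_0 = -1, a_1 = -2, a_2 = 3, a_3 = 11/3, a_4 = -9/2, a_5 = -99/20


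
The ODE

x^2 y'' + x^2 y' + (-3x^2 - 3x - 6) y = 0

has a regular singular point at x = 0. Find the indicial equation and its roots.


Divide by x^2 to reach normal form y'' + P_1(x) y' + P_2(x) y = 0 with P_1(x) = 1 and P_2(x) = -3 - 3/x - 6/x^2.
x = 0 is a singular point because the y-coefficient -3 - 3/x - 6/x^2 has a pole at x = 0.
It is a regular singular point because x P_1(x) = p(x) = x and x^2 P_2(x) = q(x) = -3x^2 - 3x - 6 are polynomials, hence analytic at x = 0.
p(0) = 0,  q(0) = -6.
Indicial equation: r(r-1) + p(0) r + q(0) = 0, i.e. r^2 + (p(0) - 1) r + q(0) = 0, i.e. r^2 - 1 r - 6 = 0.
Discriminant: (-1)^2 - 4(-6) = 25, so r = (1 ± 5)/2.
Solving: r_1 = 3, r_2 = -2.

indicial: r^2 - 1 r - 6 = 0; roots r_1 = 3, r_2 = -2


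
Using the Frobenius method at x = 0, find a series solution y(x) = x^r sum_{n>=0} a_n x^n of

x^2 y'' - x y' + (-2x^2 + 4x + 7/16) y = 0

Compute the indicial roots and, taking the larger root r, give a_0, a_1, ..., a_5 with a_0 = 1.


Write in Frobenius form y'' + (p(x)/x) y' + (q(x)/x^2) y = 0:
  p(x) = -1,  q(x) = -2x^2 + 4x + 7/16.
Indicial equation: r(r-1) + (-1) r + (7/16) = 0 -> roots r_1 = 7/4, r_2 = 1/4.
Take r = r_1 = 7/4. Let y(x) = x^r sum_{n>=0} a_n x^n with a_0 = 1.
Substitute y = x^r sum a_n x^n and match x^{r+n}. The recurrence is
  D(n) a_n + 4 a_{n-1} - 2 a_{n-2} = 0,  where D(n) = (r+n)(r+n-1) + (-1)(r+n) + (7/16).
  a_n = [-4 a_{n-1} + 2 a_{n-2}] / D(n).
Since the indicial polynomial factors as (r - r_1)(r - r_2), D(n) = (r_1 + n - r_1)(r_1 + n - r_2) = n(n + 3/2).
Evaluating step by step (a_0 = 1):
  n = 1: D(1) = 1(1 + 3/2) = 5/2; numerator = -4(1) = -4; a_1 = (-4)/(5/2) = -8/5
  n = 2: D(2) = 2(2 + 3/2) = 7; numerator = -4(-8/5) + 2(1) = 42/5; a_2 = (42/5)/(7) = 6/5
  n = 3: D(3) = 3(3 + 3/2) = 27/2; numerator = -4(6/5) + 2(-8/5) = -8; a_3 = (-8)/(27/2) = -16/27
  n = 4: D(4) = 4(4 + 3/2) = 22; numerator = -4(-16/27) + 2(6/5) = 644/135; a_4 = (644/135)/(22) = 322/1485
  n = 5: D(5) = 5(5 + 3/2) = 65/2; numerator = -4(322/1485) + 2(-16/27) = -1016/495; a_5 = (-1016/495)/(65/2) = -2032/32175

r = 7/4; a_0 = 1; a_1 = -8/5; a_2 = 6/5; a_3 = -16/27; a_4 = 322/1485; a_5 = -2032/32175


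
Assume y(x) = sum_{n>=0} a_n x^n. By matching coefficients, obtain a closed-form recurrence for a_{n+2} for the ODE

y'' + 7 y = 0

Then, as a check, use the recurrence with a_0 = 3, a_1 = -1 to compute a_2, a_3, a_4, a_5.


Substitute y = sum_n a_n x^n into y'' + (const) y = 0.
y''(x) = sum_{n>=0} (n+2)(n+1) a_{n+2} x^n.
The ODE becomes sum_n [(n+2)(n+1) a_{n+2} + 7 a_n] x^n = 0.
Setting each coefficient to zero gives the recurrence:
  (n+2)(n+1) a_{n+2} + 7 a_n = 0,
  a_{n+2} = -7 / ((n+1)(n+2)) a_n.

Check with a_0 = 3, a_1 = -1 (apply the recurrence for n = 0, 1, 2, 3): a_0 = 3, a_1 = -1, a_2 = -21/2, a_3 = 7/6, a_4 = 49/8, a_5 = -49/120.

a_{n+2} = -7/((n+1)(n+2)) * a_n; check: a_0 = 3, a_1 = -1, a_2 = -21/2, a_3 = 7/6, a_4 = 49/8, a_5 = -49/120


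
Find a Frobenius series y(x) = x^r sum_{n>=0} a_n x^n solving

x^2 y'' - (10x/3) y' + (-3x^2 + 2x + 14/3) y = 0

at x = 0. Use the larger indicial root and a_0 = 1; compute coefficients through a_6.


Write in Frobenius form y'' + (p(x)/x) y' + (q(x)/x^2) y = 0:
  p(x) = -10/3,  q(x) = -3x^2 + 2x + 14/3.
Indicial equation: r(r-1) + (-10/3) r + (14/3) = 0 -> roots r_1 = 7/3, r_2 = 2.
Take r = r_1 = 7/3. Let y(x) = x^r sum_{n>=0} a_n x^n with a_0 = 1.
Substitute y = x^r sum a_n x^n and match x^{r+n}. The recurrence is
  D(n) a_n + 2 a_{n-1} - 3 a_{n-2} = 0,  where D(n) = (r+n)(r+n-1) + (-10/3)(r+n) + (14/3).
  a_n = [-2 a_{n-1} + 3 a_{n-2}] / D(n).
Since the indicial polynomial factors as (r - r_1)(r - r_2), D(n) = (r_1 + n - r_1)(r_1 + n - r_2) = n(n + 1/3).
Evaluating step by step (a_0 = 1):
  n = 1: D(1) = 1(1 + 1/3) = 4/3; numerator = -2(1) = -2; a_1 = (-2)/(4/3) = -3/2
  n = 2: D(2) = 2(2 + 1/3) = 14/3; numerator = -2(-3/2) + 3(1) = 6; a_2 = (6)/(14/3) = 9/7
  n = 3: D(3) = 3(3 + 1/3) = 10; numerator = -2(9/7) + 3(-3/2) = -99/14; a_3 = (-99/14)/(10) = -99/140
  n = 4: D(4) = 4(4 + 1/3) = 52/3; numerator = -2(-99/140) + 3(9/7) = 369/70; a_4 = (369/70)/(52/3) = 1107/3640
  n = 5: D(5) = 5(5 + 1/3) = 80/3; numerator = -2(1107/3640) + 3(-99/140) = -1242/455; a_5 = (-1242/455)/(80/3) = -1863/18200
  n = 6: D(6) = 6(6 + 1/3) = 38; numerator = -2(-1863/18200) + 3(1107/3640) = 20331/18200; a_6 = (20331/18200)/(38) = 20331/691600

r = 7/3; a_0 = 1; a_1 = -3/2; a_2 = 9/7; a_3 = -99/140; a_4 = 1107/3640; a_5 = -1863/18200; a_6 = 20331/691600


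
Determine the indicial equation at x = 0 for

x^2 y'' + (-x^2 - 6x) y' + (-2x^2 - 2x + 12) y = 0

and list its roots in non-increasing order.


Divide by x^2 to reach normal form y'' + P_1(x) y' + P_2(x) y = 0 with P_1(x) = -1 - 6/x and P_2(x) = -2 - 2/x + 12/x^2.
x = 0 is a singular point because the y'-coefficient -1 - 6/x has a pole at x = 0 and the y-coefficient -2 - 2/x + 12/x^2 has a pole at x = 0.
It is a regular singular point because x P_1(x) = p(x) = -x - 6 and x^2 P_2(x) = q(x) = -2x^2 - 2x + 12 are polynomials, hence analytic at x = 0.
p(0) = -6,  q(0) = 12.
Indicial equation: r(r-1) + p(0) r + q(0) = 0, i.e. r^2 + (p(0) - 1) r + q(0) = 0, i.e. r^2 - 7 r + 12 = 0.
Discriminant: (-7)^2 - 4(12) = 1, so r = (7 ± 1)/2.
Solving: r_1 = 4, r_2 = 3.

indicial: r^2 - 7 r + 12 = 0; roots r_1 = 4, r_2 = 3


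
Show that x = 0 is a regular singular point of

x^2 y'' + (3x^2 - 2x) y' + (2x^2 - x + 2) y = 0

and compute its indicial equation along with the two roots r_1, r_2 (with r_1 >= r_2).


Divide by x^2 to reach normal form y'' + P_1(x) y' + P_2(x) y = 0 with P_1(x) = 3 - 2/x and P_2(x) = 2 - 1/x + 2/x^2.
x = 0 is a singular point because the y'-coefficient 3 - 2/x has a pole at x = 0 and the y-coefficient 2 - 1/x + 2/x^2 has a pole at x = 0.
It is a regular singular point because x P_1(x) = p(x) = 3x - 2 and x^2 P_2(x) = q(x) = 2x^2 - x + 2 are polynomials, hence analytic at x = 0.
p(0) = -2,  q(0) = 2.
Indicial equation: r(r-1) + p(0) r + q(0) = 0, i.e. r^2 + (p(0) - 1) r + q(0) = 0, i.e. r^2 - 3 r + 2 = 0.
Discriminant: (-3)^2 - 4(2) = 1, so r = (3 ± 1)/2.
Solving: r_1 = 2, r_2 = 1.

indicial: r^2 - 3 r + 2 = 0; roots r_1 = 2, r_2 = 1


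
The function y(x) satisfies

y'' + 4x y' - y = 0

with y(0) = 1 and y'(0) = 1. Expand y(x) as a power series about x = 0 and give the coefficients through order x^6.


Ansatz: y(x) = sum_{n>=0} a_n x^n, so y'(x) = sum_{n>=1} n a_n x^(n-1) and y''(x) = sum_{n>=2} n(n-1) a_n x^(n-2).
Substitute into P(x) y'' + Q(x) y' + R(x) y = 0 with P(x) = 1, Q(x) = 4x, R(x) = -1, and match powers of x.
Initial conditions: a_0 = 1, a_1 = 1.
Setting the coefficient of each power of x to zero and solving order by order (substituting the coefficients already found):
  x^0: 2 a_2 - a_0 = 0  ->  2 a_2 = a_0 = 1  ->  a_2 = 1/2
  x^1: 6 a_3 + 3 a_1 = 0  ->  6 a_3 = -3 a_1 = -3  ->  a_3 = -1/2
  x^2: 12 a_4 + 7 a_2 = 0  ->  12 a_4 = -7 a_2 = -7/2  ->  a_4 = -7/24
  x^3: 20 a_5 + 11 a_3 = 0  ->  20 a_5 = -11 a_3 = 11/2  ->  a_5 = 11/40
  x^4: 30 a_6 + 15 a_4 = 0  ->  30 a_6 = -15 a_4 = 35/8  ->  a_6 = 7/48
Truncated series: y(x) = 1 + x + (1/2) x^2 - (1/2) x^3 - (7/24) x^4 + (11/40) x^5 + (7/48) x^6 + O(x^7).

a_0 = 1; a_1 = 1; a_2 = 1/2; a_3 = -1/2; a_4 = -7/24; a_5 = 11/40; a_6 = 7/48


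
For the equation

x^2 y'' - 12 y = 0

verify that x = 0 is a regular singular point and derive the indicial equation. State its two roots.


Divide by x^2 to reach normal form y'' + P_1(x) y' + P_2(x) y = 0 with P_1(x) = 0 and P_2(x) = -12/x^2.
x = 0 is a singular point because the y-coefficient -12/x^2 has a pole at x = 0.
It is a regular singular point because x P_1(x) = p(x) = 0 and x^2 P_2(x) = q(x) = -12 are polynomials, hence analytic at x = 0.
p(0) = 0,  q(0) = -12.
Indicial equation: r(r-1) + p(0) r + q(0) = 0, i.e. r^2 + (p(0) - 1) r + q(0) = 0, i.e. r^2 - 1 r - 12 = 0.
Discriminant: (-1)^2 - 4(-12) = 49, so r = (1 ± 7)/2.
Solving: r_1 = 4, r_2 = -3.

indicial: r^2 - 1 r - 12 = 0; roots r_1 = 4, r_2 = -3


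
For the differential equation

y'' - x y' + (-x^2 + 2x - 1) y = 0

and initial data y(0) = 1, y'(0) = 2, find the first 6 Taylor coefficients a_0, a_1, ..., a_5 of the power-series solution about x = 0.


Ansatz: y(x) = sum_{n>=0} a_n x^n, so y'(x) = sum_{n>=1} n a_n x^(n-1) and y''(x) = sum_{n>=2} n(n-1) a_n x^(n-2).
Substitute into P(x) y'' + Q(x) y' + R(x) y = 0 with P(x) = 1, Q(x) = -x, R(x) = -x^2 + 2x - 1, and match powers of x.
Initial conditions: a_0 = 1, a_1 = 2.
Setting the coefficient of each power of x to zero and solving order by order (substituting the coefficients already found):
  x^0: 2 a_2 - a_0 = 0  ->  2 a_2 = a_0 = 1  ->  a_2 = 1/2
  x^1: 6 a_3 - 2 a_1 + 2 a_0 = 0  ->  6 a_3 = 2 a_1 - 2 a_0 = 2  ->  a_3 = 1/3
  x^2: 12 a_4 - 3 a_2 + 2 a_1 - a_0 = 0  ->  12 a_4 = 3 a_2 - 2 a_1 + a_0 = -3/2  ->  a_4 = -1/8
  x^3: 20 a_5 - 4 a_3 + 2 a_2 - a_1 = 0  ->  20 a_5 = 4 a_3 - 2 a_2 + a_1 = 7/3  ->  a_5 = 7/60
Truncated series: y(x) = 1 + 2 x + (1/2) x^2 + (1/3) x^3 - (1/8) x^4 + (7/60) x^5 + O(x^6).

a_0 = 1; a_1 = 2; a_2 = 1/2; a_3 = 1/3; a_4 = -1/8; a_5 = 7/60


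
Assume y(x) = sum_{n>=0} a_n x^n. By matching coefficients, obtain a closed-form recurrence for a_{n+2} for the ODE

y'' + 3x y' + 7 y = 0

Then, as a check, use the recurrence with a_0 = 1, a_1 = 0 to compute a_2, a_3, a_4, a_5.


Substitute y = sum_n a_n x^n.
y''(x) has coefficient (n+2)(n+1) a_{n+2} at x^n;
3 x y'(x) has coefficient 3 n a_n at x^n (shift);
7 y(x) has coefficient 7 a_n at x^n.
Matching x^n: (n+2)(n+1) a_{n+2} + (3n + 7) a_n = 0.
Thus a_{n+2} = (-3n - 7) / ((n+1)(n+2)) * a_n.

Check with a_0 = 1, a_1 = 0 (apply the recurrence for n = 0, 1, 2, 3): a_0 = 1, a_1 = 0, a_2 = -7/2, a_3 = 0, a_4 = 91/24, a_5 = 0.

a_(n+2) = (-3n - 7) / ((n+1)(n+2)) * a_n; check: a_0 = 1, a_1 = 0, a_2 = -7/2, a_3 = 0, a_4 = 91/24, a_5 = 0


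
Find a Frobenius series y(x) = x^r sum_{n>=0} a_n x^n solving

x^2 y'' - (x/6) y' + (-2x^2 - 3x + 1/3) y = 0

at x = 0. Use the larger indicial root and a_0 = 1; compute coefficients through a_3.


Write in Frobenius form y'' + (p(x)/x) y' + (q(x)/x^2) y = 0:
  p(x) = -1/6,  q(x) = -2x^2 - 3x + 1/3.
Indicial equation: r(r-1) + (-1/6) r + (1/3) = 0 -> roots r_1 = 2/3, r_2 = 1/2.
Take r = r_1 = 2/3. Let y(x) = x^r sum_{n>=0} a_n x^n with a_0 = 1.
Substitute y = x^r sum a_n x^n and match x^{r+n}. The recurrence is
  D(n) a_n - 3 a_{n-1} - 2 a_{n-2} = 0,  where D(n) = (r+n)(r+n-1) + (-1/6)(r+n) + (1/3).
  a_n = [3 a_{n-1} + 2 a_{n-2}] / D(n).
Since the indicial polynomial factors as (r - r_1)(r - r_2), D(n) = (r_1 + n - r_1)(r_1 + n - r_2) = n(n + 1/6).
Evaluating step by step (a_0 = 1):
  n = 1: D(1) = 1(1 + 1/6) = 7/6; numerator = 3(1) = 3; a_1 = (3)/(7/6) = 18/7
  n = 2: D(2) = 2(2 + 1/6) = 13/3; numerator = 3(18/7) + 2(1) = 68/7; a_2 = (68/7)/(13/3) = 204/91
  n = 3: D(3) = 3(3 + 1/6) = 19/2; numerator = 3(204/91) + 2(18/7) = 1080/91; a_3 = (1080/91)/(19/2) = 2160/1729

r = 2/3; a_0 = 1; a_1 = 18/7; a_2 = 204/91; a_3 = 2160/1729


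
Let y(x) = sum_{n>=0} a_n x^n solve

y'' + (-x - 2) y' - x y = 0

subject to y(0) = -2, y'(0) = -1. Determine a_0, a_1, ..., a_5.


Ansatz: y(x) = sum_{n>=0} a_n x^n, so y'(x) = sum_{n>=1} n a_n x^(n-1) and y''(x) = sum_{n>=2} n(n-1) a_n x^(n-2).
Substitute into P(x) y'' + Q(x) y' + R(x) y = 0 with P(x) = 1, Q(x) = -x - 2, R(x) = -x, and match powers of x.
Initial conditions: a_0 = -2, a_1 = -1.
Setting the coefficient of each power of x to zero and solving order by order (substituting the coefficients already found):
  x^0: 2 a_2 - 2 a_1 = 0  ->  2 a_2 = 2 a_1 = -2  ->  a_2 = -1
  x^1: 6 a_3 - 4 a_2 - a_1 - a_0 = 0  ->  6 a_3 = 4 a_2 + a_1 + a_0 = -7  ->  a_3 = -7/6
  x^2: 12 a_4 - 6 a_3 - 2 a_2 - a_1 = 0  ->  12 a_4 = 6 a_3 + 2 a_2 + a_1 = -10  ->  a_4 = -5/6
  x^3: 20 a_5 - 8 a_4 - 3 a_3 - a_2 = 0  ->  20 a_5 = 8 a_4 + 3 a_3 + a_2 = -67/6  ->  a_5 = -67/120
Truncated series: y(x) = -2 - x - x^2 - (7/6) x^3 - (5/6) x^4 - (67/120) x^5 + O(x^6).

a_0 = -2; a_1 = -1; a_2 = -1; a_3 = -7/6; a_4 = -5/6; a_5 = -67/120


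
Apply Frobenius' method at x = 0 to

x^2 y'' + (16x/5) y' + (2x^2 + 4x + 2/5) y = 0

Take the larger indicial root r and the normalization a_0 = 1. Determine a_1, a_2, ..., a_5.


Write in Frobenius form y'' + (p(x)/x) y' + (q(x)/x^2) y = 0:
  p(x) = 16/5,  q(x) = 2x^2 + 4x + 2/5.
Indicial equation: r(r-1) + (16/5) r + (2/5) = 0 -> roots r_1 = -1/5, r_2 = -2.
Take r = r_1 = -1/5. Let y(x) = x^r sum_{n>=0} a_n x^n with a_0 = 1.
Substitute y = x^r sum a_n x^n and match x^{r+n}. The recurrence is
  D(n) a_n + 4 a_{n-1} + 2 a_{n-2} = 0,  where D(n) = (r+n)(r+n-1) + (16/5)(r+n) + (2/5).
  a_n = [-4 a_{n-1} - 2 a_{n-2}] / D(n).
Since the indicial polynomial factors as (r - r_1)(r - r_2), D(n) = (r_1 + n - r_1)(r_1 + n - r_2) = n(n + 9/5).
Evaluating step by step (a_0 = 1):
  n = 1: D(1) = 1(1 + 9/5) = 14/5; numerator = -4(1) = -4; a_1 = (-4)/(14/5) = -10/7
  n = 2: D(2) = 2(2 + 9/5) = 38/5; numerator = -4(-10/7) - 2(1) = 26/7; a_2 = (26/7)/(38/5) = 65/133
  n = 3: D(3) = 3(3 + 9/5) = 72/5; numerator = -4(65/133) - 2(-10/7) = 120/133; a_3 = (120/133)/(72/5) = 25/399
  n = 4: D(4) = 4(4 + 9/5) = 116/5; numerator = -4(25/399) - 2(65/133) = -70/57; a_4 = (-70/57)/(116/5) = -175/3306
  n = 5: D(5) = 5(5 + 9/5) = 34; numerator = -4(-175/3306) - 2(25/399) = 1000/11571; a_5 = (1000/11571)/(34) = 500/196707

r = -1/5; a_0 = 1; a_1 = -10/7; a_2 = 65/133; a_3 = 25/399; a_4 = -175/3306; a_5 = 500/196707


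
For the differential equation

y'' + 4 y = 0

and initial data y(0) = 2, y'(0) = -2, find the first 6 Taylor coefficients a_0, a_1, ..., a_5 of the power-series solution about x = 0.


Ansatz: y(x) = sum_{n>=0} a_n x^n, so y'(x) = sum_{n>=1} n a_n x^(n-1) and y''(x) = sum_{n>=2} n(n-1) a_n x^(n-2).
Substitute into P(x) y'' + Q(x) y' + R(x) y = 0 with P(x) = 1, Q(x) = 0, R(x) = 4, and match powers of x.
Initial conditions: a_0 = 2, a_1 = -2.
Setting the coefficient of each power of x to zero and solving order by order (substituting the coefficients already found):
  x^0: 2 a_2 + 4 a_0 = 0  ->  2 a_2 = -4 a_0 = -8  ->  a_2 = -4
  x^1: 6 a_3 + 4 a_1 = 0  ->  6 a_3 = -4 a_1 = 8  ->  a_3 = 4/3
  x^2: 12 a_4 + 4 a_2 = 0  ->  12 a_4 = -4 a_2 = 16  ->  a_4 = 4/3
  x^3: 20 a_5 + 4 a_3 = 0  ->  20 a_5 = -4 a_3 = -16/3  ->  a_5 = -4/15
Truncated series: y(x) = 2 - 2 x - 4 x^2 + (4/3) x^3 + (4/3) x^4 - (4/15) x^5 + O(x^6).

a_0 = 2; a_1 = -2; a_2 = -4; a_3 = 4/3; a_4 = 4/3; a_5 = -4/15


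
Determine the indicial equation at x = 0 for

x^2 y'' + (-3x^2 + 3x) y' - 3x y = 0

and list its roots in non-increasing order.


Divide by x^2 to reach normal form y'' + P_1(x) y' + P_2(x) y = 0 with P_1(x) = -3 + 3/x and P_2(x) = -3/x.
x = 0 is a singular point because the y'-coefficient -3 + 3/x has a pole at x = 0 and the y-coefficient -3/x has a pole at x = 0.
It is a regular singular point because x P_1(x) = p(x) = 3 - 3x and x^2 P_2(x) = q(x) = -3x are polynomials, hence analytic at x = 0.
p(0) = 3,  q(0) = 0.
Indicial equation: r(r-1) + p(0) r + q(0) = 0, i.e. r^2 + (p(0) - 1) r + q(0) = 0, i.e. r^2 + 2 r = 0.
Discriminant: (2)^2 - 4(0) = 4, so r = (-2 ± 2)/2.
Solving: r_1 = 0, r_2 = -2.

indicial: r^2 + 2 r = 0; roots r_1 = 0, r_2 = -2


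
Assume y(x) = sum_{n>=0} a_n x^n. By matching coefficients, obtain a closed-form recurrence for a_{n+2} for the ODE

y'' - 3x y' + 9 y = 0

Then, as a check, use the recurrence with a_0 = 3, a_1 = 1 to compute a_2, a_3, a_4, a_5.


Substitute y = sum_n a_n x^n.
y''(x) has coefficient (n+2)(n+1) a_{n+2} at x^n;
-3 x y'(x) has coefficient -3 n a_n at x^n (shift);
9 y(x) has coefficient 9 a_n at x^n.
Matching x^n: (n+2)(n+1) a_{n+2} + (-3n + 9) a_n = 0.
Thus a_{n+2} = (3n - 9) / ((n+1)(n+2)) * a_n.

Check with a_0 = 3, a_1 = 1 (apply the recurrence for n = 0, 1, 2, 3): a_0 = 3, a_1 = 1, a_2 = -27/2, a_3 = -1, a_4 = 27/8, a_5 = 0.

a_(n+2) = (3n - 9) / ((n+1)(n+2)) * a_n; check: a_0 = 3, a_1 = 1, a_2 = -27/2, a_3 = -1, a_4 = 27/8, a_5 = 0


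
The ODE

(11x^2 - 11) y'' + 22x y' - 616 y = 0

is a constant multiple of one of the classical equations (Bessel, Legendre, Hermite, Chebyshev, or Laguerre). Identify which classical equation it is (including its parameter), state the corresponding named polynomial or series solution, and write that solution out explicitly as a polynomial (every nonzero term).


All three coefficients share the factor -11; dividing through by -11 gives  (1 - x^2) y'' - 2x y' + 56 y = 0.
This matches the Legendre equation (1 - x^2) y'' - 2x y' + n(n+1) y = 0 (note the -2x y' term) with n(n+1) = 56, so n = 7; the polynomial solution is P_7(x).
With y = sum_k a_k x^k, matching x^k gives (k+2)(k+1) a_{k+2} = [k(k+1) - n(n+1)] a_k = (k - 7)(k + 8) a_k. The right side vanishes at k = 7, so the series with the parity of 7 terminates at degree 7.
Standard normalization (P_n(1) = 1): leading coefficient (2n)!/(2^n (n!)^2) = 87178291200/(128*25401600) = 429/16, so a_7 = 429/16. Work downward with a_k = (k+1)(k+2) a_{k+2} / ((k - 7)(k + 8)):
  a_5 = (6)(7)(429/16) / ((5 - 7)(5 + 8)) = (9009/8)/(-26) = -693/16
  a_3 = (4)(5)(-693/16) / ((3 - 7)(3 + 8)) = (-3465/4)/(-44) = 315/16
  a_1 = (2)(3)(315/16) / ((1 - 7)(1 + 8)) = (945/8)/(-54) = -35/16
Hence P_7(x) = 429 x^7/16 - 693 x^5/16 + 315 x^3/16 - 35 x/16.

P_7(x); series = 429 x^7/16 - 693 x^5/16 + 315 x^3/16 - 35 x/16


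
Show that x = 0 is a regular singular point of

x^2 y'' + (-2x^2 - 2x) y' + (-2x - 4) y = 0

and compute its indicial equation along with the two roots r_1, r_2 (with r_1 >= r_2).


Divide by x^2 to reach normal form y'' + P_1(x) y' + P_2(x) y = 0 with P_1(x) = -2 - 2/x and P_2(x) = -2/x - 4/x^2.
x = 0 is a singular point because the y'-coefficient -2 - 2/x has a pole at x = 0 and the y-coefficient -2/x - 4/x^2 has a pole at x = 0.
It is a regular singular point because x P_1(x) = p(x) = -2x - 2 and x^2 P_2(x) = q(x) = -2x - 4 are polynomials, hence analytic at x = 0.
p(0) = -2,  q(0) = -4.
Indicial equation: r(r-1) + p(0) r + q(0) = 0, i.e. r^2 + (p(0) - 1) r + q(0) = 0, i.e. r^2 - 3 r - 4 = 0.
Discriminant: (-3)^2 - 4(-4) = 25, so r = (3 ± 5)/2.
Solving: r_1 = 4, r_2 = -1.

indicial: r^2 - 3 r - 4 = 0; roots r_1 = 4, r_2 = -1


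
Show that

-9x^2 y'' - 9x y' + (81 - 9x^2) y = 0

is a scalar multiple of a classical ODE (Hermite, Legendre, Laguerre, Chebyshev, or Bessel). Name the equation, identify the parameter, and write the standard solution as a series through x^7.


All three coefficients share the factor -9; dividing through by -9 gives  x^2 y'' + x y' + (x^2 - 9) y = 0.
This matches the Bessel equation x^2 y'' + x y' + (x^2 - nu^2) y = 0 with nu^2 = 9, so nu = 3; the solution bounded at x = 0 is J_3(x).
Frobenius at x = 0: indicial roots ±nu; for r = nu the recurrence k(k + 2nu) c_k = -c_{k-2} gives the standard series J_nu(x) = sum_{k>=0} (-1)^k / (k! (k+nu)!) (x/2)^(2k+nu). Evaluate the first 3 terms:
  k = 0: (-1)^0 / (0! * 3! * 2^3) x^3 = 1/(1*6*8) x^3 = (1/48) x^3
  k = 1: (-1)^1 / (1! * 4! * 2^5) x^5 = -1/(1*24*32) x^5 = (-1/768) x^5
  k = 2: (-1)^2 / (2! * 5! * 2^7) x^7 = 1/(2*120*128) x^7 = (1/30720) x^7
Hence J_3(x) = x^7/30720 - x^5/768 + x^3/48 + ....

J_3(x); series = x^7/30720 - x^5/768 + x^3/48


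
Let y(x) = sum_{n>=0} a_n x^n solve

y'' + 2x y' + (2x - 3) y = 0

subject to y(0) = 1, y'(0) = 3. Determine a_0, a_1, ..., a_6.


Ansatz: y(x) = sum_{n>=0} a_n x^n, so y'(x) = sum_{n>=1} n a_n x^(n-1) and y''(x) = sum_{n>=2} n(n-1) a_n x^(n-2).
Substitute into P(x) y'' + Q(x) y' + R(x) y = 0 with P(x) = 1, Q(x) = 2x, R(x) = 2x - 3, and match powers of x.
Initial conditions: a_0 = 1, a_1 = 3.
Setting the coefficient of each power of x to zero and solving order by order (substituting the coefficients already found):
  x^0: 2 a_2 - 3 a_0 = 0  ->  2 a_2 = 3 a_0 = 3  ->  a_2 = 3/2
  x^1: 6 a_3 - a_1 + 2 a_0 = 0  ->  6 a_3 = a_1 - 2 a_0 = 1  ->  a_3 = 1/6
  x^2: 12 a_4 + a_2 + 2 a_1 = 0  ->  12 a_4 = -a_2 - 2 a_1 = -15/2  ->  a_4 = -5/8
  x^3: 20 a_5 + 3 a_3 + 2 a_2 = 0  ->  20 a_5 = -3 a_3 - 2 a_2 = -7/2  ->  a_5 = -7/40
  x^4: 30 a_6 + 5 a_4 + 2 a_3 = 0  ->  30 a_6 = -5 a_4 - 2 a_3 = 67/24  ->  a_6 = 67/720
Truncated series: y(x) = 1 + 3 x + (3/2) x^2 + (1/6) x^3 - (5/8) x^4 - (7/40) x^5 + (67/720) x^6 + O(x^7).

a_0 = 1; a_1 = 3; a_2 = 3/2; a_3 = 1/6; a_4 = -5/8; a_5 = -7/40; a_6 = 67/720


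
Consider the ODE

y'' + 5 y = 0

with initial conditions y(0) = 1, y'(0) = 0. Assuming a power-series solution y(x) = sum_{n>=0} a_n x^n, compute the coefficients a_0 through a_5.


Ansatz: y(x) = sum_{n>=0} a_n x^n, so y'(x) = sum_{n>=1} n a_n x^(n-1) and y''(x) = sum_{n>=2} n(n-1) a_n x^(n-2).
Substitute into P(x) y'' + Q(x) y' + R(x) y = 0 with P(x) = 1, Q(x) = 0, R(x) = 5, and match powers of x.
Initial conditions: a_0 = 1, a_1 = 0.
Setting the coefficient of each power of x to zero and solving order by order (substituting the coefficients already found):
  x^0: 2 a_2 + 5 a_0 = 0  ->  2 a_2 = -5 a_0 = -5  ->  a_2 = -5/2
  x^1: 6 a_3 + 5 a_1 = 0  ->  6 a_3 = -5 a_1 = 0  ->  a_3 = 0
  x^2: 12 a_4 + 5 a_2 = 0  ->  12 a_4 = -5 a_2 = 25/2  ->  a_4 = 25/24
  x^3: 20 a_5 + 5 a_3 = 0  ->  20 a_5 = -5 a_3 = 0  ->  a_5 = 0
Truncated series: y(x) = 1 - (5/2) x^2 + (25/24) x^4 + O(x^6).

a_0 = 1; a_1 = 0; a_2 = -5/2; a_3 = 0; a_4 = 25/24; a_5 = 0


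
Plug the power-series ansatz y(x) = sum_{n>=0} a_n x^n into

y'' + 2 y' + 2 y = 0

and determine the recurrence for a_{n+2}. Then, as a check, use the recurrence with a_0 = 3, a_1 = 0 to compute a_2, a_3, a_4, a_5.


Substitute y = sum_n a_n x^n.
y''(x) has coefficient (n+2)(n+1) a_{n+2} at x^n;
2 y'(x) has coefficient 2 (n+1) a_{n+1} at x^n;
2 y(x) has coefficient 2 a_n at x^n.
Matching x^n: (n+2)(n+1) a_{n+2} + 2 (n+1) a_{n+1} + 2 a_n = 0.
Thus a_{n+2} = [-2 (n+1) a_{n+1} - 2 a_n] / ((n+1)(n+2)).

Check with a_0 = 3, a_1 = 0 (apply the recurrence for n = 0, 1, 2, 3): a_0 = 3, a_1 = 0, a_2 = -3, a_3 = 2, a_4 = -1/2, a_5 = 0.

a_(n+2) = [-2 (n+1) a_(n+1) - 2 a_n] / ((n+1)(n+2)); check: a_0 = 3, a_1 = 0, a_2 = -3, a_3 = 2, a_4 = -1/2, a_5 = 0


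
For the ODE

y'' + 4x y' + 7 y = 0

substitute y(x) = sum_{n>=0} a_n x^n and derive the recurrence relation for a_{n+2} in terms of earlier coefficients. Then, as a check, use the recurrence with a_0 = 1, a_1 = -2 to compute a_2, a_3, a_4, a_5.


Substitute y = sum_n a_n x^n.
y''(x) has coefficient (n+2)(n+1) a_{n+2} at x^n;
4 x y'(x) has coefficient 4 n a_n at x^n (shift);
7 y(x) has coefficient 7 a_n at x^n.
Matching x^n: (n+2)(n+1) a_{n+2} + (4n + 7) a_n = 0.
Thus a_{n+2} = (-4n - 7) / ((n+1)(n+2)) * a_n.

Check with a_0 = 1, a_1 = -2 (apply the recurrence for n = 0, 1, 2, 3): a_0 = 1, a_1 = -2, a_2 = -7/2, a_3 = 11/3, a_4 = 35/8, a_5 = -209/60.

a_(n+2) = (-4n - 7) / ((n+1)(n+2)) * a_n; check: a_0 = 1, a_1 = -2, a_2 = -7/2, a_3 = 11/3, a_4 = 35/8, a_5 = -209/60


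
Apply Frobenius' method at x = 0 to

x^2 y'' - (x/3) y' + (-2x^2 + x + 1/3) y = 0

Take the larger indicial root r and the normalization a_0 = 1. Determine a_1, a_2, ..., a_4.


Write in Frobenius form y'' + (p(x)/x) y' + (q(x)/x^2) y = 0:
  p(x) = -1/3,  q(x) = -2x^2 + x + 1/3.
Indicial equation: r(r-1) + (-1/3) r + (1/3) = 0 -> roots r_1 = 1, r_2 = 1/3.
Take r = r_1 = 1. Let y(x) = x^r sum_{n>=0} a_n x^n with a_0 = 1.
Substitute y = x^r sum a_n x^n and match x^{r+n}. The recurrence is
  D(n) a_n + 1 a_{n-1} - 2 a_{n-2} = 0,  where D(n) = (r+n)(r+n-1) + (-1/3)(r+n) + (1/3).
  a_n = [-1 a_{n-1} + 2 a_{n-2}] / D(n).
Since the indicial polynomial factors as (r - r_1)(r - r_2), D(n) = (r_1 + n - r_1)(r_1 + n - r_2) = n(n + 2/3).
Evaluating step by step (a_0 = 1):
  n = 1: D(1) = 1(1 + 2/3) = 5/3; numerator = -1(1) = -1; a_1 = (-1)/(5/3) = -3/5
  n = 2: D(2) = 2(2 + 2/3) = 16/3; numerator = -1(-3/5) + 2(1) = 13/5; a_2 = (13/5)/(16/3) = 39/80
  n = 3: D(3) = 3(3 + 2/3) = 11; numerator = -1(39/80) + 2(-3/5) = -27/16; a_3 = (-27/16)/(11) = -27/176
  n = 4: D(4) = 4(4 + 2/3) = 56/3; numerator = -1(-27/176) + 2(39/80) = 993/880; a_4 = (993/880)/(56/3) = 2979/49280

r = 1; a_0 = 1; a_1 = -3/5; a_2 = 39/80; a_3 = -27/176; a_4 = 2979/49280


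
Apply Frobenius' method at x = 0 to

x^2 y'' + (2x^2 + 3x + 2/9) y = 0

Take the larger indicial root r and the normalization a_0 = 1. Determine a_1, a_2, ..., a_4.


Write in Frobenius form y'' + (p(x)/x) y' + (q(x)/x^2) y = 0:
  p(x) = 0,  q(x) = 2x^2 + 3x + 2/9.
Indicial equation: r(r-1) + (0) r + (2/9) = 0 -> roots r_1 = 2/3, r_2 = 1/3.
Take r = r_1 = 2/3. Let y(x) = x^r sum_{n>=0} a_n x^n with a_0 = 1.
Substitute y = x^r sum a_n x^n and match x^{r+n}. The recurrence is
  D(n) a_n + 3 a_{n-1} + 2 a_{n-2} = 0,  where D(n) = (r+n)(r+n-1) + (0)(r+n) + (2/9).
  a_n = [-3 a_{n-1} - 2 a_{n-2}] / D(n).
Since the indicial polynomial factors as (r - r_1)(r - r_2), D(n) = (r_1 + n - r_1)(r_1 + n - r_2) = n(n + 1/3).
Evaluating step by step (a_0 = 1):
  n = 1: D(1) = 1(1 + 1/3) = 4/3; numerator = -3(1) = -3; a_1 = (-3)/(4/3) = -9/4
  n = 2: D(2) = 2(2 + 1/3) = 14/3; numerator = -3(-9/4) - 2(1) = 19/4; a_2 = (19/4)/(14/3) = 57/56
  n = 3: D(3) = 3(3 + 1/3) = 10; numerator = -3(57/56) - 2(-9/4) = 81/56; a_3 = (81/56)/(10) = 81/560
  n = 4: D(4) = 4(4 + 1/3) = 52/3; numerator = -3(81/560) - 2(57/56) = -1383/560; a_4 = (-1383/560)/(52/3) = -4149/29120

r = 2/3; a_0 = 1; a_1 = -9/4; a_2 = 57/56; a_3 = 81/560; a_4 = -4149/29120


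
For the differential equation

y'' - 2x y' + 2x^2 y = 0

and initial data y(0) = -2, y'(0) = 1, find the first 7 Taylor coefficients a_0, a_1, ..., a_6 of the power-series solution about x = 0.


Ansatz: y(x) = sum_{n>=0} a_n x^n, so y'(x) = sum_{n>=1} n a_n x^(n-1) and y''(x) = sum_{n>=2} n(n-1) a_n x^(n-2).
Substitute into P(x) y'' + Q(x) y' + R(x) y = 0 with P(x) = 1, Q(x) = -2x, R(x) = 2x^2, and match powers of x.
Initial conditions: a_0 = -2, a_1 = 1.
Setting the coefficient of each power of x to zero and solving order by order (substituting the coefficients already found):
  x^0: 2 a_2 = 0  ->  a_2 = 0
  x^1: 6 a_3 - 2 a_1 = 0  ->  6 a_3 = 2 a_1 = 2  ->  a_3 = 1/3
  x^2: 12 a_4 - 4 a_2 + 2 a_0 = 0  ->  12 a_4 = 4 a_2 - 2 a_0 = 4  ->  a_4 = 1/3
  x^3: 20 a_5 - 6 a_3 + 2 a_1 = 0  ->  20 a_5 = 6 a_3 - 2 a_1 = 0  ->  a_5 = 0
  x^4: 30 a_6 - 8 a_4 + 2 a_2 = 0  ->  30 a_6 = 8 a_4 - 2 a_2 = 8/3  ->  a_6 = 4/45
Truncated series: y(x) = -2 + x + (1/3) x^3 + (1/3) x^4 + (4/45) x^6 + O(x^7).

a_0 = -2; a_1 = 1; a_2 = 0; a_3 = 1/3; a_4 = 1/3; a_5 = 0; a_6 = 4/45


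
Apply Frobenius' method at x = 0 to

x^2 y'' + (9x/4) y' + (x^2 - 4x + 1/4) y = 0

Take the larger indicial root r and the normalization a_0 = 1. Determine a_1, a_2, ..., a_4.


Write in Frobenius form y'' + (p(x)/x) y' + (q(x)/x^2) y = 0:
  p(x) = 9/4,  q(x) = x^2 - 4x + 1/4.
Indicial equation: r(r-1) + (9/4) r + (1/4) = 0 -> roots r_1 = -1/4, r_2 = -1.
Take r = r_1 = -1/4. Let y(x) = x^r sum_{n>=0} a_n x^n with a_0 = 1.
Substitute y = x^r sum a_n x^n and match x^{r+n}. The recurrence is
  D(n) a_n - 4 a_{n-1} + 1 a_{n-2} = 0,  where D(n) = (r+n)(r+n-1) + (9/4)(r+n) + (1/4).
  a_n = [4 a_{n-1} - 1 a_{n-2}] / D(n).
Since the indicial polynomial factors as (r - r_1)(r - r_2), D(n) = (r_1 + n - r_1)(r_1 + n - r_2) = n(n + 3/4).
Evaluating step by step (a_0 = 1):
  n = 1: D(1) = 1(1 + 3/4) = 7/4; numerator = 4(1) = 4; a_1 = (4)/(7/4) = 16/7
  n = 2: D(2) = 2(2 + 3/4) = 11/2; numerator = 4(16/7) - 1(1) = 57/7; a_2 = (57/7)/(11/2) = 114/77
  n = 3: D(3) = 3(3 + 3/4) = 45/4; numerator = 4(114/77) - 1(16/7) = 40/11; a_3 = (40/11)/(45/4) = 32/99
  n = 4: D(4) = 4(4 + 3/4) = 19; numerator = 4(32/99) - 1(114/77) = -130/693; a_4 = (-130/693)/(19) = -130/13167

r = -1/4; a_0 = 1; a_1 = 16/7; a_2 = 114/77; a_3 = 32/99; a_4 = -130/13167


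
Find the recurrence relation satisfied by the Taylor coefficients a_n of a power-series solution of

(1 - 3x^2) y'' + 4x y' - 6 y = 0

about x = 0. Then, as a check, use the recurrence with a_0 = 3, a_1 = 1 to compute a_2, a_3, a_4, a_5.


Substitute y = sum_n a_n x^n.
(1 - 3 x^2) y'' contributes (n+2)(n+1) a_{n+2} - 3 n(n-1) a_n at x^n.
4 x y'(x) contributes 4 n a_n at x^n.
-6 y(x) contributes -6 a_n at x^n.
Matching x^n: (n+2)(n+1) a_{n+2} + (-3 n(n-1) + 4 n - 6) a_n = 0.
Thus a_{n+2} = (3 n(n-1) - 4 n + 6) / ((n+1)(n+2)) * a_n.

Check with a_0 = 3, a_1 = 1 (apply the recurrence for n = 0, 1, 2, 3): a_0 = 3, a_1 = 1, a_2 = 9, a_3 = 1/3, a_4 = 3, a_5 = 1/5.

a_(n+2) = (3 n(n-1) - 4 n + 6) / ((n+1)(n+2)) * a_n; check: a_0 = 3, a_1 = 1, a_2 = 9, a_3 = 1/3, a_4 = 3, a_5 = 1/5


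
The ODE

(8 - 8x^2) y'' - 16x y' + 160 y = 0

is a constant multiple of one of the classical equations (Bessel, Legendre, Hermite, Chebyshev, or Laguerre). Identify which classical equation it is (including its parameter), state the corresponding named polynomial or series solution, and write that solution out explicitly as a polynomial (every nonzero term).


All three coefficients share the factor 8; dividing through by 8 gives  (1 - x^2) y'' - 2x y' + 20 y = 0.
This matches the Legendre equation (1 - x^2) y'' - 2x y' + n(n+1) y = 0 (note the -2x y' term) with n(n+1) = 20, so n = 4; the polynomial solution is P_4(x).
With y = sum_k a_k x^k, matching x^k gives (k+2)(k+1) a_{k+2} = [k(k+1) - n(n+1)] a_k = (k - 4)(k + 5) a_k. The right side vanishes at k = 4, so the series with the parity of 4 terminates at degree 4.
Standard normalization (P_n(1) = 1): leading coefficient (2n)!/(2^n (n!)^2) = 40320/(16*576) = 35/8, so a_4 = 35/8. Work downward with a_k = (k+1)(k+2) a_{k+2} / ((k - 4)(k + 5)):
  a_2 = (3)(4)(35/8) / ((2 - 4)(2 + 5)) = (105/2)/(-14) = -15/4
  a_0 = (1)(2)(-15/4) / ((0 - 4)(0 + 5)) = (-15/2)/(-20) = 3/8
Hence P_4(x) = 35 x^4/8 - 15 x^2/4 + 3/8.

P_4(x); series = 35 x^4/8 - 15 x^2/4 + 3/8


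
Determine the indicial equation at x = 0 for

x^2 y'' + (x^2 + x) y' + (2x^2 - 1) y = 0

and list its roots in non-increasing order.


Divide by x^2 to reach normal form y'' + P_1(x) y' + P_2(x) y = 0 with P_1(x) = 1 + 1/x and P_2(x) = 2 - 1/x^2.
x = 0 is a singular point because the y'-coefficient 1 + 1/x has a pole at x = 0 and the y-coefficient 2 - 1/x^2 has a pole at x = 0.
It is a regular singular point because x P_1(x) = p(x) = x + 1 and x^2 P_2(x) = q(x) = 2x^2 - 1 are polynomials, hence analytic at x = 0.
p(0) = 1,  q(0) = -1.
Indicial equation: r(r-1) + p(0) r + q(0) = 0, i.e. r^2 + (p(0) - 1) r + q(0) = 0, i.e. r^2 - 1 = 0.
Discriminant: (0)^2 - 4(-1) = 4, so r = (0 ± 2)/2.
Solving: r_1 = 1, r_2 = -1.

indicial: r^2 - 1 = 0; roots r_1 = 1, r_2 = -1


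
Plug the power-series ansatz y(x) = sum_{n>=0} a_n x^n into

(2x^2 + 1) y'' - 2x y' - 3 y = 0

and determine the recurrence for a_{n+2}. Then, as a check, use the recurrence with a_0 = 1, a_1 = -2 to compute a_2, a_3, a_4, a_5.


Substitute y = sum_n a_n x^n.
(1 + 2 x^2) y'' contributes (n+2)(n+1) a_{n+2} + 2 n(n-1) a_n at x^n.
-2 x y'(x) contributes -2 n a_n at x^n.
-3 y(x) contributes -3 a_n at x^n.
Matching x^n: (n+2)(n+1) a_{n+2} + (2 n(n-1) - 2 n - 3) a_n = 0.
Thus a_{n+2} = (-2 n(n-1) + 2 n + 3) / ((n+1)(n+2)) * a_n.

Check with a_0 = 1, a_1 = -2 (apply the recurrence for n = 0, 1, 2, 3): a_0 = 1, a_1 = -2, a_2 = 3/2, a_3 = -5/3, a_4 = 3/8, a_5 = 1/4.

a_(n+2) = (-2 n(n-1) + 2 n + 3) / ((n+1)(n+2)) * a_n; check: a_0 = 1, a_1 = -2, a_2 = 3/2, a_3 = -5/3, a_4 = 3/8, a_5 = 1/4
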